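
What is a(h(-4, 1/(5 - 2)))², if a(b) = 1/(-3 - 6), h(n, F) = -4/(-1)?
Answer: 1/81 ≈ 0.012346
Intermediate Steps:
h(n, F) = 4 (h(n, F) = -4*(-1) = 4)
a(b) = -⅑ (a(b) = 1/(-9) = -⅑)
a(h(-4, 1/(5 - 2)))² = (-⅑)² = 1/81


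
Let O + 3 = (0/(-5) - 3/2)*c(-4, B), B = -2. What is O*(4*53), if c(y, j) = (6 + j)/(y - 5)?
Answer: -1484/3 ≈ -494.67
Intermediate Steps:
c(y, j) = (6 + j)/(-5 + y)
O = -7/3 (O = -3 + (0/(-5) - 3/2)*((6 - 2)/(-5 - 4)) = -3 + (0*(-⅕) - 3*½)*(4/(-9)) = -3 + (0 - 3/2)*(-⅑*4) = -3 - 3/2*(-4/9) = -3 + ⅔ = -7/3 ≈ -2.3333)
O*(4*53) = -28*53/3 = -7/3*212 = -1484/3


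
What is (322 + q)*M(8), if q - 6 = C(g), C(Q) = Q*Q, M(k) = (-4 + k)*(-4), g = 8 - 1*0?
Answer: -6272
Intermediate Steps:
g = 8 (g = 8 + 0 = 8)
M(k) = 16 - 4*k
C(Q) = Q²
q = 70 (q = 6 + 8² = 6 + 64 = 70)
(322 + q)*M(8) = (322 + 70)*(16 - 4*8) = 392*(16 - 32) = 392*(-16) = -6272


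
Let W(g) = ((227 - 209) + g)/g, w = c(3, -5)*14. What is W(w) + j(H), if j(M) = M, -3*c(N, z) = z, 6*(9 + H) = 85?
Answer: 1457/210 ≈ 6.9381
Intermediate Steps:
H = 31/6 (H = -9 + (1/6)*85 = -9 + 85/6 = 31/6 ≈ 5.1667)
c(N, z) = -z/3
w = 70/3 (w = -1/3*(-5)*14 = (5/3)*14 = 70/3 ≈ 23.333)
W(g) = (18 + g)/g
W(w) + j(H) = (18 + 70/3)/(70/3) + 31/6 = (3/70)*(124/3) + 31/6 = 62/35 + 31/6 = 1457/210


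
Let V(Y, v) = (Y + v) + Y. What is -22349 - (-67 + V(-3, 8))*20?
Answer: -21049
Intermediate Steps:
V(Y, v) = v + 2*Y
-22349 - (-67 + V(-3, 8))*20 = -22349 - (-67 + (8 + 2*(-3)))*20 = -22349 - (-67 + (8 - 6))*20 = -22349 - (-67 + 2)*20 = -22349 - (-65)*20 = -22349 - 1*(-1300) = -22349 + 1300 = -21049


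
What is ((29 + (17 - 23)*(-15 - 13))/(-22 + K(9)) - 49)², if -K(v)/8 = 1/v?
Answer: 140825689/42436 ≈ 3318.5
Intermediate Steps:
K(v) = -8/v
((29 + (17 - 23)*(-15 - 13))/(-22 + K(9)) - 49)² = ((29 + (17 - 23)*(-15 - 13))/(-22 - 8/9) - 49)² = ((29 - 6*(-28))/(-22 - 8*⅑) - 49)² = ((29 + 168)/(-22 - 8/9) - 49)² = (197/(-206/9) - 49)² = (197*(-9/206) - 49)² = (-1773/206 - 49)² = (-11867/206)² = 140825689/42436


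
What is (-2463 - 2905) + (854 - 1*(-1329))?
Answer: -3185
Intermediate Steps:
(-2463 - 2905) + (854 - 1*(-1329)) = -5368 + (854 + 1329) = -5368 + 2183 = -3185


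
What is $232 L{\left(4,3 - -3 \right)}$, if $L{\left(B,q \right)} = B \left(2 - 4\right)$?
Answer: $-1856$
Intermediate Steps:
$L{\left(B,q \right)} = - 2 B$ ($L{\left(B,q \right)} = B \left(-2\right) = - 2 B$)
$232 L{\left(4,3 - -3 \right)} = 232 \left(\left(-2\right) 4\right) = 232 \left(-8\right) = -1856$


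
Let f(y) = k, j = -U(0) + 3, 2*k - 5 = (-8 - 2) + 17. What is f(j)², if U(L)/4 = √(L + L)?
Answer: 36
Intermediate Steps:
U(L) = 4*√2*√L (U(L) = 4*√(L + L) = 4*√(2*L) = 4*(√2*√L) = 4*√2*√L)
k = 6 (k = 5/2 + ((-8 - 2) + 17)/2 = 5/2 + (-10 + 17)/2 = 5/2 + (½)*7 = 5/2 + 7/2 = 6)
j = 3 (j = -4*√2*√0 + 3 = -4*√2*0 + 3 = -1*0 + 3 = 0 + 3 = 3)
f(y) = 6
f(j)² = 6² = 36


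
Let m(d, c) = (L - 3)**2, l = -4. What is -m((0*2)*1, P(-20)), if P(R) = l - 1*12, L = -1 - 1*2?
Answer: -36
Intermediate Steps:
L = -3 (L = -1 - 2 = -3)
P(R) = -16 (P(R) = -4 - 1*12 = -4 - 12 = -16)
m(d, c) = 36 (m(d, c) = (-3 - 3)**2 = (-6)**2 = 36)
-m((0*2)*1, P(-20)) = -1*36 = -36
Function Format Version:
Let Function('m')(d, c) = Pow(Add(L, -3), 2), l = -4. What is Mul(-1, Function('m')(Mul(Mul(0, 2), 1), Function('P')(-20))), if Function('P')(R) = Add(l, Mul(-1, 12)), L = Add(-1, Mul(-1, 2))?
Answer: -36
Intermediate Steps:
L = -3 (L = Add(-1, -2) = -3)
Function('P')(R) = -16 (Function('P')(R) = Add(-4, Mul(-1, 12)) = Add(-4, -12) = -16)
Function('m')(d, c) = 36 (Function('m')(d, c) = Pow(Add(-3, -3), 2) = Pow(-6, 2) = 36)
Mul(-1, Function('m')(Mul(Mul(0, 2), 1), Function('P')(-20))) = Mul(-1, 36) = -36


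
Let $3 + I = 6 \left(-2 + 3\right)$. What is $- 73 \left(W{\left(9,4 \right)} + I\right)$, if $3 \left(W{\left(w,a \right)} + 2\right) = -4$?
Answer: $\frac{73}{3} \approx 24.333$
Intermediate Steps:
$W{\left(w,a \right)} = - \frac{10}{3}$ ($W{\left(w,a \right)} = -2 + \frac{1}{3} \left(-4\right) = -2 - \frac{4}{3} = - \frac{10}{3}$)
$I = 3$ ($I = -3 + 6 \left(-2 + 3\right) = -3 + 6 \cdot 1 = -3 + 6 = 3$)
$- 73 \left(W{\left(9,4 \right)} + I\right) = - 73 \left(- \frac{10}{3} + 3\right) = \left(-73\right) \left(- \frac{1}{3}\right) = \frac{73}{3}$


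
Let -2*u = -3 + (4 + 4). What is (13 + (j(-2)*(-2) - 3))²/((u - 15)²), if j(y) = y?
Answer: 16/25 ≈ 0.64000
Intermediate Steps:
u = -5/2 (u = -(-3 + (4 + 4))/2 = -(-3 + 8)/2 = -½*5 = -5/2 ≈ -2.5000)
(13 + (j(-2)*(-2) - 3))²/((u - 15)²) = (13 + (-2*(-2) - 3))²/((-5/2 - 15)²) = (13 + (4 - 3))²/((-35/2)²) = (13 + 1)²/(1225/4) = 14²*(4/1225) = 196*(4/1225) = 16/25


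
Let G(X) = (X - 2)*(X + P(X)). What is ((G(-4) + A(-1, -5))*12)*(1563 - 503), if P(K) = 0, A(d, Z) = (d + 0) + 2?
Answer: 318000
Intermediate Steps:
A(d, Z) = 2 + d (A(d, Z) = d + 2 = 2 + d)
G(X) = X*(-2 + X) (G(X) = (X - 2)*(X + 0) = (-2 + X)*X = X*(-2 + X))
((G(-4) + A(-1, -5))*12)*(1563 - 503) = ((-4*(-2 - 4) + (2 - 1))*12)*(1563 - 503) = ((-4*(-6) + 1)*12)*1060 = ((24 + 1)*12)*1060 = (25*12)*1060 = 300*1060 = 318000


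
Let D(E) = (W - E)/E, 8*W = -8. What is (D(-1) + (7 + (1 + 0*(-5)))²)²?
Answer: 4096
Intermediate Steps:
W = -1 (W = (⅛)*(-8) = -1)
D(E) = (-1 - E)/E
(D(-1) + (7 + (1 + 0*(-5)))²)² = ((-1 - 1*(-1))/(-1) + (7 + (1 + 0*(-5)))²)² = (-(-1 + 1) + (7 + (1 + 0))²)² = (-1*0 + (7 + 1)²)² = (0 + 8²)² = (0 + 64)² = 64² = 4096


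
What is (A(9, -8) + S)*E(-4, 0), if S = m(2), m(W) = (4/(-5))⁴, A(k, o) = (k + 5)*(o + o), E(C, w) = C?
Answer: 558976/625 ≈ 894.36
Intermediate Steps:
A(k, o) = 2*o*(5 + k) (A(k, o) = (5 + k)*(2*o) = 2*o*(5 + k))
m(W) = 256/625 (m(W) = (4*(-⅕))⁴ = (-⅘)⁴ = 256/625)
S = 256/625 ≈ 0.40960
(A(9, -8) + S)*E(-4, 0) = (2*(-8)*(5 + 9) + 256/625)*(-4) = (2*(-8)*14 + 256/625)*(-4) = (-224 + 256/625)*(-4) = -139744/625*(-4) = 558976/625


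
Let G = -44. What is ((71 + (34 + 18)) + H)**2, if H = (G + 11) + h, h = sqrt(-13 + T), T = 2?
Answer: (90 + I*sqrt(11))**2 ≈ 8089.0 + 596.99*I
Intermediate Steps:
h = I*sqrt(11) (h = sqrt(-13 + 2) = sqrt(-11) = I*sqrt(11) ≈ 3.3166*I)
H = -33 + I*sqrt(11) (H = (-44 + 11) + I*sqrt(11) = -33 + I*sqrt(11) ≈ -33.0 + 3.3166*I)
((71 + (34 + 18)) + H)**2 = ((71 + (34 + 18)) + (-33 + I*sqrt(11)))**2 = ((71 + 52) + (-33 + I*sqrt(11)))**2 = (123 + (-33 + I*sqrt(11)))**2 = (90 + I*sqrt(11))**2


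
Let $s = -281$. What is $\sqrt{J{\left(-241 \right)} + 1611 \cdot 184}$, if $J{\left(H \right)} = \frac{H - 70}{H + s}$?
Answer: $\frac{\sqrt{8974551062}}{174} \approx 544.45$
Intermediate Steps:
$J{\left(H \right)} = \frac{-70 + H}{-281 + H}$ ($J{\left(H \right)} = \frac{H - 70}{H - 281} = \frac{-70 + H}{-281 + H}$)
$\sqrt{J{\left(-241 \right)} + 1611 \cdot 184} = \sqrt{\frac{-70 - 241}{-281 - 241} + 1611 \cdot 184} = \sqrt{\frac{1}{-522} \left(-311\right) + 296424} = \sqrt{\left(- \frac{1}{522}\right) \left(-311\right) + 296424} = \sqrt{\frac{311}{522} + 296424} = \sqrt{\frac{154733639}{522}} = \frac{\sqrt{8974551062}}{174}$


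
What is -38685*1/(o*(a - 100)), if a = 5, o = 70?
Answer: 7737/1330 ≈ 5.8173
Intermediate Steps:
-38685*1/(o*(a - 100)) = -38685*1/(70*(5 - 100)) = -38685/(70*(-95)) = -38685/(-6650) = -38685*(-1/6650) = 7737/1330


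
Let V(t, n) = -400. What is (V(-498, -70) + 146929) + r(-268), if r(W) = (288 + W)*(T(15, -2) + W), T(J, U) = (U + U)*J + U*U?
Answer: 140049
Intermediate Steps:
T(J, U) = U² + 2*J*U (T(J, U) = (2*U)*J + U² = 2*J*U + U² = U² + 2*J*U)
r(W) = (-56 + W)*(288 + W) (r(W) = (288 + W)*(-2*(-2 + 2*15) + W) = (288 + W)*(-2*(-2 + 30) + W) = (288 + W)*(-2*28 + W) = (288 + W)*(-56 + W) = (-56 + W)*(288 + W))
(V(-498, -70) + 146929) + r(-268) = (-400 + 146929) + (-16128 + (-268)² + 232*(-268)) = 146529 + (-16128 + 71824 - 62176) = 146529 - 6480 = 140049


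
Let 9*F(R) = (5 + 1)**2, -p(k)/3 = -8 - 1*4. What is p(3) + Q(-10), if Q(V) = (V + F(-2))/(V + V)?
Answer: 363/10 ≈ 36.300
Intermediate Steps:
p(k) = 36 (p(k) = -3*(-8 - 1*4) = -3*(-8 - 4) = -3*(-12) = 36)
F(R) = 4 (F(R) = (5 + 1)**2/9 = (1/9)*6**2 = (1/9)*36 = 4)
Q(V) = (4 + V)/(2*V) (Q(V) = (V + 4)/(V + V) = (4 + V)/((2*V)) = (4 + V)*(1/(2*V)) = (4 + V)/(2*V))
p(3) + Q(-10) = 36 + (1/2)*(4 - 10)/(-10) = 36 + (1/2)*(-1/10)*(-6) = 36 + 3/10 = 363/10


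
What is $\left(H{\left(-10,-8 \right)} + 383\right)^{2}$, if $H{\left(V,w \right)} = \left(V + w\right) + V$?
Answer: $126025$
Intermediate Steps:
$H{\left(V,w \right)} = w + 2 V$
$\left(H{\left(-10,-8 \right)} + 383\right)^{2} = \left(\left(-8 + 2 \left(-10\right)\right) + 383\right)^{2} = \left(\left(-8 - 20\right) + 383\right)^{2} = \left(-28 + 383\right)^{2} = 355^{2} = 126025$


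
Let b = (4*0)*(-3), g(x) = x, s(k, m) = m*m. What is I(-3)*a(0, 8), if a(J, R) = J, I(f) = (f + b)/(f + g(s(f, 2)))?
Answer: 0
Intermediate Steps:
s(k, m) = m²
b = 0 (b = 0*(-3) = 0)
I(f) = f/(4 + f) (I(f) = (f + 0)/(f + 2²) = f/(f + 4) = f/(4 + f))
I(-3)*a(0, 8) = -3/(4 - 3)*0 = -3/1*0 = -3*1*0 = -3*0 = 0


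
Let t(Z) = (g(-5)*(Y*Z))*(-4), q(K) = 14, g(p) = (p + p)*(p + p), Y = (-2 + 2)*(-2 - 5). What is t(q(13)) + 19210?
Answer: 19210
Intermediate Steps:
Y = 0 (Y = 0*(-7) = 0)
g(p) = 4*p² (g(p) = (2*p)*(2*p) = 4*p²)
t(Z) = 0 (t(Z) = ((4*(-5)²)*(0*Z))*(-4) = ((4*25)*0)*(-4) = (100*0)*(-4) = 0*(-4) = 0)
t(q(13)) + 19210 = 0 + 19210 = 19210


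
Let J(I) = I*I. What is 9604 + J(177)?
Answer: 40933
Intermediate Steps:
J(I) = I**2
9604 + J(177) = 9604 + 177**2 = 9604 + 31329 = 40933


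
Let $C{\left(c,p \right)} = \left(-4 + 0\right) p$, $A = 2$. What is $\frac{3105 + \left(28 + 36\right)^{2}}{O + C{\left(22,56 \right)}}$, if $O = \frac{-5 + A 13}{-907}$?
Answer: $- \frac{6531307}{203189} \approx -32.144$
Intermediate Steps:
$C{\left(c,p \right)} = - 4 p$
$O = - \frac{21}{907}$ ($O = \frac{-5 + 2 \cdot 13}{-907} = \left(-5 + 26\right) \left(- \frac{1}{907}\right) = 21 \left(- \frac{1}{907}\right) = - \frac{21}{907} \approx -0.023153$)
$\frac{3105 + \left(28 + 36\right)^{2}}{O + C{\left(22,56 \right)}} = \frac{3105 + \left(28 + 36\right)^{2}}{- \frac{21}{907} - 224} = \frac{3105 + 64^{2}}{- \frac{21}{907} - 224} = \frac{3105 + 4096}{- \frac{203189}{907}} = 7201 \left(- \frac{907}{203189}\right) = - \frac{6531307}{203189}$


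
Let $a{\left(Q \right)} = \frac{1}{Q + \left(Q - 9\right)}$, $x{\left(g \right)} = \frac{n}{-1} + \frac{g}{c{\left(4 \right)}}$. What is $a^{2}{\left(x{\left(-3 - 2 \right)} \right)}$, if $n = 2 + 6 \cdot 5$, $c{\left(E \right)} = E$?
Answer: $\frac{4}{22801} \approx 0.00017543$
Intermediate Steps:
$n = 32$ ($n = 2 + 30 = 32$)
$x{\left(g \right)} = -32 + \frac{g}{4}$ ($x{\left(g \right)} = \frac{32}{-1} + \frac{g}{4} = 32 \left(-1\right) + g \frac{1}{4} = -32 + \frac{g}{4}$)
$a{\left(Q \right)} = \frac{1}{-9 + 2 Q}$ ($a{\left(Q \right)} = \frac{1}{Q + \left(-9 + Q\right)} = \frac{1}{-9 + 2 Q}$)
$a^{2}{\left(x{\left(-3 - 2 \right)} \right)} = \left(\frac{1}{-9 + 2 \left(-32 + \frac{-3 - 2}{4}\right)}\right)^{2} = \left(\frac{1}{-9 + 2 \left(-32 + \frac{1}{4} \left(-5\right)\right)}\right)^{2} = \left(\frac{1}{-9 + 2 \left(-32 - \frac{5}{4}\right)}\right)^{2} = \left(\frac{1}{-9 + 2 \left(- \frac{133}{4}\right)}\right)^{2} = \left(\frac{1}{-9 - \frac{133}{2}}\right)^{2} = \left(\frac{1}{- \frac{151}{2}}\right)^{2} = \left(- \frac{2}{151}\right)^{2} = \frac{4}{22801}$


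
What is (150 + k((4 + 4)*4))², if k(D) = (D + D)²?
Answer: 18028516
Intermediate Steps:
k(D) = 4*D² (k(D) = (2*D)² = 4*D²)
(150 + k((4 + 4)*4))² = (150 + 4*((4 + 4)*4)²)² = (150 + 4*(8*4)²)² = (150 + 4*32²)² = (150 + 4*1024)² = (150 + 4096)² = 4246² = 18028516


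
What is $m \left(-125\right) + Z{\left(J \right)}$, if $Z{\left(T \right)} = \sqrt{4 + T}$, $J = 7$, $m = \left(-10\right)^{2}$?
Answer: $-12500 + \sqrt{11} \approx -12497.0$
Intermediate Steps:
$m = 100$
$m \left(-125\right) + Z{\left(J \right)} = 100 \left(-125\right) + \sqrt{4 + 7} = -12500 + \sqrt{11}$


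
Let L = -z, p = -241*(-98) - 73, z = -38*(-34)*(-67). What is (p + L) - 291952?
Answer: -181843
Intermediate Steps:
z = -86564 (z = 1292*(-67) = -86564)
p = 23545 (p = 23618 - 73 = 23545)
L = 86564 (L = -1*(-86564) = 86564)
(p + L) - 291952 = (23545 + 86564) - 291952 = 110109 - 291952 = -181843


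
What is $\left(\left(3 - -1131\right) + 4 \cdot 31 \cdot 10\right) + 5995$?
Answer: $8369$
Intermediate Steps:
$\left(\left(3 - -1131\right) + 4 \cdot 31 \cdot 10\right) + 5995 = \left(\left(3 + 1131\right) + 124 \cdot 10\right) + 5995 = \left(1134 + 1240\right) + 5995 = 2374 + 5995 = 8369$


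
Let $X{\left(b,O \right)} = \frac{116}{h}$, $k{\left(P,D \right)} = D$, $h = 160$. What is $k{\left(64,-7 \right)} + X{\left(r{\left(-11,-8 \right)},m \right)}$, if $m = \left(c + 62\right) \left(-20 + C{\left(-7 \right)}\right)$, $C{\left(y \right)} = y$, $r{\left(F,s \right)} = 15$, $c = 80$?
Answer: $- \frac{251}{40} \approx -6.275$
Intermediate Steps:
$m = -3834$ ($m = \left(80 + 62\right) \left(-20 - 7\right) = 142 \left(-27\right) = -3834$)
$X{\left(b,O \right)} = \frac{29}{40}$ ($X{\left(b,O \right)} = \frac{116}{160} = 116 \cdot \frac{1}{160} = \frac{29}{40}$)
$k{\left(64,-7 \right)} + X{\left(r{\left(-11,-8 \right)},m \right)} = -7 + \frac{29}{40} = - \frac{251}{40}$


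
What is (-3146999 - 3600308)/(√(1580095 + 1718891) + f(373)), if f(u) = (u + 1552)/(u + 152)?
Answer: 222661131/29690753 - 182177289*√366554/29690753 ≈ -3707.4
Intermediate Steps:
f(u) = (1552 + u)/(152 + u)
(-3146999 - 3600308)/(√(1580095 + 1718891) + f(373)) = (-3146999 - 3600308)/(√(1580095 + 1718891) + (1552 + 373)/(152 + 373)) = -6747307/(√3298986 + 1925/525) = -6747307/(3*√366554 + (1/525)*1925) = -6747307/(3*√366554 + 11/3) = -6747307/(11/3 + 3*√366554)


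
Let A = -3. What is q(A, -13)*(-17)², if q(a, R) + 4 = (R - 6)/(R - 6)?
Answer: -867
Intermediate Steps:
q(a, R) = -3 (q(a, R) = -4 + (R - 6)/(R - 6) = -4 + (-6 + R)/(-6 + R) = -4 + 1 = -3)
q(A, -13)*(-17)² = -3*(-17)² = -3*289 = -867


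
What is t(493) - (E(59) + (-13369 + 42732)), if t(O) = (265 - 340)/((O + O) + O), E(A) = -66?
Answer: -14443446/493 ≈ -29297.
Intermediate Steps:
t(O) = -25/O (t(O) = -75/(2*O + O) = -75*1/(3*O) = -25/O)
t(493) - (E(59) + (-13369 + 42732)) = -25/493 - (-66 + (-13369 + 42732)) = -25*1/493 - (-66 + 29363) = -25/493 - 1*29297 = -25/493 - 29297 = -14443446/493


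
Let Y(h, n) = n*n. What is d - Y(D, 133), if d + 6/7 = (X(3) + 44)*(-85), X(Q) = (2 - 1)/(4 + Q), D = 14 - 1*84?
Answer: -21442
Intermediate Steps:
D = -70 (D = 14 - 84 = -70)
Y(h, n) = n**2
X(Q) = 1/(4 + Q)
d = -3753 (d = -6/7 + (1/(4 + 3) + 44)*(-85) = -6/7 + (1/7 + 44)*(-85) = -6/7 + (309/7)*(-85) = -6/7 - 26265/7 = -3753)
d - Y(D, 133) = -3753 - 1*133**2 = -3753 - 1*17689 = -3753 - 17689 = -21442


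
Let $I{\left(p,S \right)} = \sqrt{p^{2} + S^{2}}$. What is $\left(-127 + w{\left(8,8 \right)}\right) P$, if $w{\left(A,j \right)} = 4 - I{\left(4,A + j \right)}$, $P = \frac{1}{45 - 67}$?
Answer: $\frac{123}{22} + \frac{2 \sqrt{17}}{11} \approx 6.3406$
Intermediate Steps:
$P = - \frac{1}{22}$ ($P = \frac{1}{-22} = - \frac{1}{22} \approx -0.045455$)
$I{\left(p,S \right)} = \sqrt{S^{2} + p^{2}}$
$w{\left(A,j \right)} = 4 - \sqrt{16 + \left(A + j\right)^{2}}$ ($w{\left(A,j \right)} = 4 - \sqrt{\left(A + j\right)^{2} + 4^{2}} = 4 - \sqrt{\left(A + j\right)^{2} + 16} = 4 - \sqrt{16 + \left(A + j\right)^{2}}$)
$\left(-127 + w{\left(8,8 \right)}\right) P = \left(-127 + \left(4 - \sqrt{16 + \left(8 + 8\right)^{2}}\right)\right) \left(- \frac{1}{22}\right) = \left(-127 + \left(4 - \sqrt{16 + 16^{2}}\right)\right) \left(- \frac{1}{22}\right) = \left(-127 + \left(4 - \sqrt{16 + 256}\right)\right) \left(- \frac{1}{22}\right) = \left(-127 + \left(4 - \sqrt{272}\right)\right) \left(- \frac{1}{22}\right) = \left(-127 + \left(4 - 4 \sqrt{17}\right)\right) \left(- \frac{1}{22}\right) = \left(-123 - 4 \sqrt{17}\right) \left(- \frac{1}{22}\right) = \frac{123}{22} + \frac{2 \sqrt{17}}{11}$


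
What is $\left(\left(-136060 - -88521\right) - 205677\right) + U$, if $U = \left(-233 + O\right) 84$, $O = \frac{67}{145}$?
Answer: $- \frac{39548632}{145} \approx -2.7275 \cdot 10^{5}$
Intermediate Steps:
$O = \frac{67}{145}$ ($O = 67 \cdot \frac{1}{145} = \frac{67}{145} \approx 0.46207$)
$U = - \frac{2832312}{145}$ ($U = \left(-233 + \frac{67}{145}\right) 84 = \left(- \frac{33718}{145}\right) 84 = - \frac{2832312}{145} \approx -19533.0$)
$\left(\left(-136060 - -88521\right) - 205677\right) + U = \left(\left(-136060 - -88521\right) - 205677\right) - \frac{2832312}{145} = \left(\left(-136060 + 88521\right) - 205677\right) - \frac{2832312}{145} = \left(-47539 - 205677\right) - \frac{2832312}{145} = -253216 - \frac{2832312}{145} = - \frac{39548632}{145}$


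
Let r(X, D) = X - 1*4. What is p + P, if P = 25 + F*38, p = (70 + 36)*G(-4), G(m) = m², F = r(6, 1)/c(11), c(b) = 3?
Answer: 5239/3 ≈ 1746.3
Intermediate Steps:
r(X, D) = -4 + X (r(X, D) = X - 4 = -4 + X)
F = ⅔ (F = (-4 + 6)/3 = 2*(⅓) = ⅔ ≈ 0.66667)
p = 1696 (p = (70 + 36)*(-4)² = 106*16 = 1696)
P = 151/3 (P = 25 + (⅔)*38 = 25 + 76/3 = 151/3 ≈ 50.333)
p + P = 1696 + 151/3 = 5239/3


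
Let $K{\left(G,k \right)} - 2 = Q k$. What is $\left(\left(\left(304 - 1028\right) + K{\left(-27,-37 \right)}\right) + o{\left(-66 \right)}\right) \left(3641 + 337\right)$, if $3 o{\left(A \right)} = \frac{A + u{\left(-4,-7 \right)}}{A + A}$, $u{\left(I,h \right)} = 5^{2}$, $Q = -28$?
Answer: $\frac{27489085}{22} \approx 1.2495 \cdot 10^{6}$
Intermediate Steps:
$K{\left(G,k \right)} = 2 - 28 k$
$u{\left(I,h \right)} = 25$
$o{\left(A \right)} = \frac{25 + A}{6 A}$ ($o{\left(A \right)} = \frac{\left(A + 25\right) \frac{1}{A + A}}{3} = \frac{\left(25 + A\right) \frac{1}{2 A}}{3} = \frac{\frac{1}{2} \frac{1}{A} \left(25 + A\right)}{3} = \frac{25 + A}{6 A}$)
$\left(\left(\left(304 - 1028\right) + K{\left(-27,-37 \right)}\right) + o{\left(-66 \right)}\right) \left(3641 + 337\right) = \left(\left(\left(304 - 1028\right) + \left(2 - -1036\right)\right) + \frac{25 - 66}{6 \left(-66\right)}\right) \left(3641 + 337\right) = \left(\left(-724 + \left(2 + 1036\right)\right) + \frac{1}{6} \left(- \frac{1}{66}\right) \left(-41\right)\right) 3978 = \left(\left(-724 + 1038\right) + \frac{41}{396}\right) 3978 = \left(314 + \frac{41}{396}\right) 3978 = \frac{124385}{396} \cdot 3978 = \frac{27489085}{22}$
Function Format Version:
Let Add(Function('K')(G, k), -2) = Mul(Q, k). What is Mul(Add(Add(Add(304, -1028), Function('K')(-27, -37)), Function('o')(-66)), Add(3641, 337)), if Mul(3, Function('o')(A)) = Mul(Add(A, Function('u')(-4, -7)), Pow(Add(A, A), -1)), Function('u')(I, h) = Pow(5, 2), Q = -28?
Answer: Rational(27489085, 22) ≈ 1.2495e+6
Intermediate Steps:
Function('K')(G, k) = Add(2, Mul(-28, k))
Function('u')(I, h) = 25
Function('o')(A) = Mul(Rational(1, 6), Pow(A, -1), Add(25, A)) (Function('o')(A) = Mul(Rational(1, 3), Mul(Add(A, 25), Pow(Add(A, A), -1))) = Mul(Rational(1, 3), Mul(Add(25, A), Pow(Mul(2, A), -1))) = Mul(Rational(1, 3), Mul(Add(25, A), Mul(Rational(1, 2), Pow(A, -1)))) = Mul(Rational(1, 3), Mul(Rational(1, 2), Pow(A, -1), Add(25, A))) = Mul(Rational(1, 6), Pow(A, -1), Add(25, A)))
Mul(Add(Add(Add(304, -1028), Function('K')(-27, -37)), Function('o')(-66)), Add(3641, 337)) = Mul(Add(Add(Add(304, -1028), Add(2, Mul(-28, -37))), Mul(Rational(1, 6), Pow(-66, -1), Add(25, -66))), Add(3641, 337)) = Mul(Add(Add(-724, Add(2, 1036)), Mul(Rational(1, 6), Rational(-1, 66), -41)), 3978) = Mul(Add(Add(-724, 1038), Rational(41, 396)), 3978) = Mul(Add(314, Rational(41, 396)), 3978) = Mul(Rational(124385, 396), 3978) = Rational(27489085, 22)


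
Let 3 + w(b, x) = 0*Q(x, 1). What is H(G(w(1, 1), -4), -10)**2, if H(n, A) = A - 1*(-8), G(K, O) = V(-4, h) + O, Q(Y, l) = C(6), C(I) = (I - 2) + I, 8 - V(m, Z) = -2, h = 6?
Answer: 4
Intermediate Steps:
V(m, Z) = 10 (V(m, Z) = 8 - 1*(-2) = 8 + 2 = 10)
C(I) = -2 + 2*I (C(I) = (-2 + I) + I = -2 + 2*I)
Q(Y, l) = 10 (Q(Y, l) = -2 + 2*6 = -2 + 12 = 10)
w(b, x) = -3 (w(b, x) = -3 + 0*10 = -3 + 0 = -3)
G(K, O) = 10 + O
H(n, A) = 8 + A (H(n, A) = A + 8 = 8 + A)
H(G(w(1, 1), -4), -10)**2 = (8 - 10)**2 = (-2)**2 = 4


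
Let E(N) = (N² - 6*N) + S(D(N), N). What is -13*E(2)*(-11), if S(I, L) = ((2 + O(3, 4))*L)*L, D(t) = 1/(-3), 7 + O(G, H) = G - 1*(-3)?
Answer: -572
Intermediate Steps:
O(G, H) = -4 + G (O(G, H) = -7 + (G - 1*(-3)) = -7 + (G + 3) = -7 + (3 + G) = -4 + G)
D(t) = -⅓
S(I, L) = L² (S(I, L) = ((2 + (-4 + 3))*L)*L = ((2 - 1)*L)*L = (1*L)*L = L*L = L²)
E(N) = -6*N + 2*N² (E(N) = (N² - 6*N) + N² = -6*N + 2*N²)
-13*E(2)*(-11) = -26*2*(-3 + 2)*(-11) = -26*2*(-1)*(-11) = -13*(-4)*(-11) = 52*(-11) = -572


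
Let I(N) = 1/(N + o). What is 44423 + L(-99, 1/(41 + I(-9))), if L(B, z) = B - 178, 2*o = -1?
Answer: 44146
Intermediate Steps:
o = -½ (o = (½)*(-1) = -½ ≈ -0.50000)
I(N) = 1/(-½ + N) (I(N) = 1/(N - ½) = 1/(-½ + N))
L(B, z) = -178 + B
44423 + L(-99, 1/(41 + I(-9))) = 44423 + (-178 - 99) = 44423 - 277 = 44146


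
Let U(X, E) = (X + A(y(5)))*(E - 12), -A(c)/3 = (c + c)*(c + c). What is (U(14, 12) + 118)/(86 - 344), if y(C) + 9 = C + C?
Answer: -59/129 ≈ -0.45736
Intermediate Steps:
y(C) = -9 + 2*C (y(C) = -9 + (C + C) = -9 + 2*C)
A(c) = -12*c**2 (A(c) = -3*(c + c)*(c + c) = -3*2*c*2*c = -12*c**2)
U(X, E) = (-12 + E)*(-12 + X) (U(X, E) = (X - 12*(-9 + 2*5)**2)*(E - 12) = (X - 12*(-9 + 10)**2)*(-12 + E) = (X - 12*1**2)*(-12 + E) = (X - 12*1)*(-12 + E) = (X - 12)*(-12 + E) = (-12 + X)*(-12 + E) = (-12 + E)*(-12 + X))
(U(14, 12) + 118)/(86 - 344) = ((144 - 12*12 - 12*14 + 12*14) + 118)/(86 - 344) = ((144 - 144 - 168 + 168) + 118)/(-258) = (0 + 118)*(-1/258) = 118*(-1/258) = -59/129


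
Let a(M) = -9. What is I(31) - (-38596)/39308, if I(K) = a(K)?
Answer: -78794/9827 ≈ -8.0181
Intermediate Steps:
I(K) = -9
I(31) - (-38596)/39308 = -9 - (-38596)/39308 = -9 - 1*(-9649/9827) = -9 + 9649/9827 = -78794/9827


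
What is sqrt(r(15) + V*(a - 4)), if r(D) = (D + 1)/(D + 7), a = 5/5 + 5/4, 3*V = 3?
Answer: 3*I*sqrt(55)/22 ≈ 1.0113*I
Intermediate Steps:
V = 1 (V = (1/3)*3 = 1)
a = 9/4 (a = 5*(1/5) + 5*(1/4) = 1 + 5/4 = 9/4 ≈ 2.2500)
r(D) = (1 + D)/(7 + D)
sqrt(r(15) + V*(a - 4)) = sqrt((1 + 15)/(7 + 15) + 1*(9/4 - 4)) = sqrt(16/22 + 1*(-7/4)) = sqrt((1/22)*16 - 7/4) = sqrt(8/11 - 7/4) = sqrt(-45/44) = 3*I*sqrt(55)/22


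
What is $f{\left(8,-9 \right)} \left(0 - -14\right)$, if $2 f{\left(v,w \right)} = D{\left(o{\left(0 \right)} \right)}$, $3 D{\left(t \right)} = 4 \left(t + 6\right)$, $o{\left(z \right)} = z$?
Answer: $56$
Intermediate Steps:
$D{\left(t \right)} = 8 + \frac{4 t}{3}$ ($D{\left(t \right)} = \frac{4 \left(t + 6\right)}{3} = \frac{4 \left(6 + t\right)}{3} = \frac{24 + 4 t}{3} = 8 + \frac{4 t}{3}$)
$f{\left(v,w \right)} = 4$ ($f{\left(v,w \right)} = \frac{8 + \frac{4}{3} \cdot 0}{2} = \frac{8 + 0}{2} = \frac{1}{2} \cdot 8 = 4$)
$f{\left(8,-9 \right)} \left(0 - -14\right) = 4 \left(0 - -14\right) = 4 \left(0 + 14\right) = 4 \cdot 14 = 56$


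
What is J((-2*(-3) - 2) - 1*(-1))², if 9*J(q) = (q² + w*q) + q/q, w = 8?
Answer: 484/9 ≈ 53.778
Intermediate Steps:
J(q) = ⅑ + q²/9 + 8*q/9 (J(q) = ((q² + 8*q) + q/q)/9 = ((q² + 8*q) + 1)/9 = (1 + q² + 8*q)/9 = ⅑ + q²/9 + 8*q/9)
J((-2*(-3) - 2) - 1*(-1))² = (⅑ + ((-2*(-3) - 2) - 1*(-1))²/9 + 8*((-2*(-3) - 2) - 1*(-1))/9)² = (⅑ + ((6 - 2) + 1)²/9 + 8*((6 - 2) + 1)/9)² = (⅑ + (4 + 1)²/9 + 8*(4 + 1)/9)² = (⅑ + (⅑)*5² + (8/9)*5)² = (⅑ + (⅑)*25 + 40/9)² = (⅑ + 25/9 + 40/9)² = (22/3)² = 484/9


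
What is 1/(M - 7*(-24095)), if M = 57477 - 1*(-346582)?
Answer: 1/572724 ≈ 1.7460e-6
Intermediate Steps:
M = 404059 (M = 57477 + 346582 = 404059)
1/(M - 7*(-24095)) = 1/(404059 - 7*(-24095)) = 1/(404059 + 168665) = 1/572724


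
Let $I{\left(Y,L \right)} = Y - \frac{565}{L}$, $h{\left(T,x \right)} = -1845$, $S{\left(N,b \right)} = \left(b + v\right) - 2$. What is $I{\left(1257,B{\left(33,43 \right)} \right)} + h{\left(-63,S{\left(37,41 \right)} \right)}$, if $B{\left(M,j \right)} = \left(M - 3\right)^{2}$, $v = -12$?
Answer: $- \frac{105953}{180} \approx -588.63$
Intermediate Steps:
$S{\left(N,b \right)} = -14 + b$ ($S{\left(N,b \right)} = \left(b - 12\right) - 2 = \left(-12 + b\right) - 2 = -14 + b$)
$B{\left(M,j \right)} = \left(-3 + M\right)^{2}$
$I{\left(Y,L \right)} = Y - \frac{565}{L}$
$I{\left(1257,B{\left(33,43 \right)} \right)} + h{\left(-63,S{\left(37,41 \right)} \right)} = \left(1257 - \frac{565}{\left(-3 + 33\right)^{2}}\right) - 1845 = \left(1257 - \frac{565}{30^{2}}\right) - 1845 = \left(1257 - \frac{565}{900}\right) - 1845 = \left(1257 - \frac{113}{180}\right) - 1845 = \frac{226147}{180} - 1845 = - \frac{105953}{180}$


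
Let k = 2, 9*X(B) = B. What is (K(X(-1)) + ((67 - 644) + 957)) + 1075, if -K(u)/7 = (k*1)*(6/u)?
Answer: 2211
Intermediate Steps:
X(B) = B/9
K(u) = -84/u (K(u) = -7*2*1*6/u = -14*6/u = -84/u)
(K(X(-1)) + ((67 - 644) + 957)) + 1075 = (-84/((⅑)*(-1)) + ((67 - 644) + 957)) + 1075 = (-84/(-⅑) + (-577 + 957)) + 1075 = (-84*(-9) + 380) + 1075 = (756 + 380) + 1075 = 1136 + 1075 = 2211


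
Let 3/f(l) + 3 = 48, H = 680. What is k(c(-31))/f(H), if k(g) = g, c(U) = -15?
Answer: -225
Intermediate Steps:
f(l) = 1/15 (f(l) = 3/(-3 + 48) = 3/45 = 3*(1/45) = 1/15)
k(c(-31))/f(H) = -15/1/15 = -15*15 = -225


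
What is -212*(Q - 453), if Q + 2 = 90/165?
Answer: 1059788/11 ≈ 96344.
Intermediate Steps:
Q = -16/11 (Q = -2 + 90/165 = -2 + 90*(1/165) = -2 + 6/11 = -16/11 ≈ -1.4545)
-212*(Q - 453) = -212*(-16/11 - 453) = -212*(-4999/11) = 1059788/11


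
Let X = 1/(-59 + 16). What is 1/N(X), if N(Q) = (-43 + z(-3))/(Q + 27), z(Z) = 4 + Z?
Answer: -580/903 ≈ -0.64230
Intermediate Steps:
X = -1/43 (X = 1/(-43) = -1/43 ≈ -0.023256)
N(Q) = -42/(27 + Q) (N(Q) = (-43 + (4 - 3))/(Q + 27) = (-43 + 1)/(27 + Q) = -42/(27 + Q))
1/N(X) = 1/(-42/(27 - 1/43)) = 1/(-42/1160/43) = 1/(-42*43/1160) = 1/(-903/580) = -580/903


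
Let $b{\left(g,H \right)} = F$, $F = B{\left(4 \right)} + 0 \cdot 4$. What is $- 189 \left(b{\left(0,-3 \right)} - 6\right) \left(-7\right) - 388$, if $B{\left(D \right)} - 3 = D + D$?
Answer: $6227$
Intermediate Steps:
$B{\left(D \right)} = 3 + 2 D$ ($B{\left(D \right)} = 3 + \left(D + D\right) = 3 + 2 D$)
$F = 11$ ($F = \left(3 + 2 \cdot 4\right) + 0 \cdot 4 = \left(3 + 8\right) + 0 = 11 + 0 = 11$)
$b{\left(g,H \right)} = 11$
$- 189 \left(b{\left(0,-3 \right)} - 6\right) \left(-7\right) - 388 = - 189 \left(11 - 6\right) \left(-7\right) - 388 = - 189 \cdot 5 \left(-7\right) - 388 = \left(-189\right) \left(-35\right) - 388 = 6615 - 388 = 6227$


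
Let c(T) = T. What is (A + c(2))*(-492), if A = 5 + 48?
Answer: -27060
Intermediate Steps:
A = 53
(A + c(2))*(-492) = (53 + 2)*(-492) = 55*(-492) = -27060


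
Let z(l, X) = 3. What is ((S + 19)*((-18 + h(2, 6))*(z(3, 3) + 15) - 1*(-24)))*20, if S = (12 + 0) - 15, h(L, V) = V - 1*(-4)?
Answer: -38400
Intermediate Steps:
h(L, V) = 4 + V (h(L, V) = V + 4 = 4 + V)
S = -3 (S = 12 - 15 = -3)
((S + 19)*((-18 + h(2, 6))*(z(3, 3) + 15) - 1*(-24)))*20 = ((-3 + 19)*((-18 + (4 + 6))*(3 + 15) - 1*(-24)))*20 = (16*((-18 + 10)*18 + 24))*20 = (16*(-8*18 + 24))*20 = (16*(-144 + 24))*20 = (16*(-120))*20 = -1920*20 = -38400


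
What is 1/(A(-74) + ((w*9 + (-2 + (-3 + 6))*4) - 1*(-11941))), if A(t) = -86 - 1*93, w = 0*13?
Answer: 1/11766 ≈ 8.4991e-5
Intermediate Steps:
w = 0
A(t) = -179 (A(t) = -86 - 93 = -179)
1/(A(-74) + ((w*9 + (-2 + (-3 + 6))*4) - 1*(-11941))) = 1/(-179 + ((0*9 + (-2 + (-3 + 6))*4) - 1*(-11941))) = 1/(-179 + ((0 + (-2 + 3)*4) + 11941)) = 1/(-179 + ((0 + 1*4) + 11941)) = 1/(-179 + ((0 + 4) + 11941)) = 1/(-179 + (4 + 11941)) = 1/(-179 + 11945) = 1/11766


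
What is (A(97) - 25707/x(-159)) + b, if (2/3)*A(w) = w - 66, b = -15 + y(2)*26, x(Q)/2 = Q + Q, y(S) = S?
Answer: 26271/212 ≈ 123.92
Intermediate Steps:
x(Q) = 4*Q (x(Q) = 2*(Q + Q) = 2*(2*Q) = 4*Q)
b = 37 (b = -15 + 2*26 = -15 + 52 = 37)
A(w) = -99 + 3*w/2 (A(w) = 3*(w - 66)/2 = 3*(-66 + w)/2 = -99 + 3*w/2)
(A(97) - 25707/x(-159)) + b = ((-99 + (3/2)*97) - 25707/(4*(-159))) + 37 = ((-99 + 291/2) - 25707/(-636)) + 37 = (93/2 - 25707*(-1/636)) + 37 = (93/2 + 8569/212) + 37 = 18427/212 + 37 = 26271/212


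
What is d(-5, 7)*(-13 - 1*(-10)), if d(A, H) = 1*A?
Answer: 15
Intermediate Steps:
d(A, H) = A
d(-5, 7)*(-13 - 1*(-10)) = -5*(-13 - 1*(-10)) = -5*(-13 + 10) = -5*(-3) = 15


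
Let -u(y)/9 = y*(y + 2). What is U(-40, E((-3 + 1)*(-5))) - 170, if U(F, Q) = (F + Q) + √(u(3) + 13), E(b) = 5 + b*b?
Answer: -105 + I*√122 ≈ -105.0 + 11.045*I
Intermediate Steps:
u(y) = -9*y*(2 + y) (u(y) = -9*y*(y + 2) = -9*y*(2 + y))
E(b) = 5 + b²
U(F, Q) = F + Q + I*√122 (U(F, Q) = (F + Q) + √(-9*3*(2 + 3) + 13) = (F + Q) + √(-9*3*5 + 13) = (F + Q) + √(-135 + 13) = (F + Q) + √(-122) = (F + Q) + I*√122 = F + Q + I*√122)
U(-40, E((-3 + 1)*(-5))) - 170 = (-40 + (5 + ((-3 + 1)*(-5))²) + I*√122) - 170 = (-40 + (5 + (-2*(-5))²) + I*√122) - 170 = (-40 + (5 + 10²) + I*√122) - 170 = (-40 + (5 + 100) + I*√122) - 170 = (-40 + 105 + I*√122) - 170 = (65 + I*√122) - 170 = -105 + I*√122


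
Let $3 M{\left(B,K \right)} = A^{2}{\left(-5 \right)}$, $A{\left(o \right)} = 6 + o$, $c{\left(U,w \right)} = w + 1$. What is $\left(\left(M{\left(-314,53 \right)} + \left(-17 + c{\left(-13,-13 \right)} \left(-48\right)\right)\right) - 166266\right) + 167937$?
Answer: $\frac{6691}{3} \approx 2230.3$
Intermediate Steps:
$c{\left(U,w \right)} = 1 + w$
$M{\left(B,K \right)} = \frac{1}{3}$ ($M{\left(B,K \right)} = \frac{\left(6 - 5\right)^{2}}{3} = \frac{1^{2}}{3} = \frac{1}{3} \cdot 1 = \frac{1}{3}$)
$\left(\left(M{\left(-314,53 \right)} + \left(-17 + c{\left(-13,-13 \right)} \left(-48\right)\right)\right) - 166266\right) + 167937 = \left(\left(\frac{1}{3} - \left(17 - \left(1 - 13\right) \left(-48\right)\right)\right) - 166266\right) + 167937 = \left(\left(\frac{1}{3} - -559\right) - 166266\right) + 167937 = \left(\left(\frac{1}{3} + \left(-17 + 576\right)\right) - 166266\right) + 167937 = \left(\left(\frac{1}{3} + 559\right) - 166266\right) + 167937 = \left(\frac{1678}{3} - 166266\right) + 167937 = - \frac{497120}{3} + 167937 = \frac{6691}{3}$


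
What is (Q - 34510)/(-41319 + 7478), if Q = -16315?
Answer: 50825/33841 ≈ 1.5019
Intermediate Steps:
(Q - 34510)/(-41319 + 7478) = (-16315 - 34510)/(-41319 + 7478) = -50825/(-33841) = -50825*(-1/33841) = 50825/33841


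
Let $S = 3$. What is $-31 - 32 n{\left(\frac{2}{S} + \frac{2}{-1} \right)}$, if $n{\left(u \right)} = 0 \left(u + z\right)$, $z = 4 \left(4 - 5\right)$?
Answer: $-31$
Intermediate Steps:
$z = -4$ ($z = 4 \left(-1\right) = -4$)
$n{\left(u \right)} = 0$ ($n{\left(u \right)} = 0 \left(u - 4\right) = 0 \left(-4 + u\right) = 0$)
$-31 - 32 n{\left(\frac{2}{S} + \frac{2}{-1} \right)} = -31 - 0 = -31 + 0 = -31$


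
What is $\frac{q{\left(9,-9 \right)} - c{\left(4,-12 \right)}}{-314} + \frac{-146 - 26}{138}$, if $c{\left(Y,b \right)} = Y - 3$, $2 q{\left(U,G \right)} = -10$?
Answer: $- \frac{13295}{10833} \approx -1.2273$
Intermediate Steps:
$q{\left(U,G \right)} = -5$ ($q{\left(U,G \right)} = \frac{1}{2} \left(-10\right) = -5$)
$c{\left(Y,b \right)} = -3 + Y$
$\frac{q{\left(9,-9 \right)} - c{\left(4,-12 \right)}}{-314} + \frac{-146 - 26}{138} = \frac{-5 - \left(-3 + 4\right)}{-314} + \frac{-146 - 26}{138} = \left(-5 - 1\right) \left(- \frac{1}{314}\right) + \left(-146 - 26\right) \frac{1}{138} = \left(-5 - 1\right) \left(- \frac{1}{314}\right) - \frac{86}{69} = \left(-6\right) \left(- \frac{1}{314}\right) - \frac{86}{69} = \frac{3}{157} - \frac{86}{69} = - \frac{13295}{10833}$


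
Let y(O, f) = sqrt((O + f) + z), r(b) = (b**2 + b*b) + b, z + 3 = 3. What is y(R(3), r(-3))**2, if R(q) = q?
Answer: 18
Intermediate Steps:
z = 0 (z = -3 + 3 = 0)
r(b) = b + 2*b**2 (r(b) = (b**2 + b**2) + b = 2*b**2 + b = b + 2*b**2)
y(O, f) = sqrt(O + f) (y(O, f) = sqrt((O + f) + 0) = sqrt(O + f))
y(R(3), r(-3))**2 = (sqrt(3 - 3*(1 + 2*(-3))))**2 = (sqrt(3 - 3*(1 - 6)))**2 = (sqrt(3 - 3*(-5)))**2 = (sqrt(3 + 15))**2 = (sqrt(18))**2 = (3*sqrt(2))**2 = 18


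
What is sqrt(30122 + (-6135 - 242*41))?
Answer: sqrt(14065) ≈ 118.60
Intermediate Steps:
sqrt(30122 + (-6135 - 242*41)) = sqrt(30122 + (-6135 - 9922)) = sqrt(30122 - 16057) = sqrt(14065)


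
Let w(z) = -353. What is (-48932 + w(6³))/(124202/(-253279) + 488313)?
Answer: -192043931/1902758525 ≈ -0.10093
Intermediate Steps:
(-48932 + w(6³))/(124202/(-253279) + 488313) = (-48932 - 353)/(124202/(-253279) + 488313) = -49285/(124202*(-1/253279) + 488313) = -49285/(-9554/19483 + 488313) = -49285/9513792625/19483 = -49285*19483/9513792625 = -192043931/1902758525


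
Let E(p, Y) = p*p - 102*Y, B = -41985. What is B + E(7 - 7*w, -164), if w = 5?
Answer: -24473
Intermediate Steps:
E(p, Y) = p² - 102*Y
B + E(7 - 7*w, -164) = -41985 + ((7 - 7*5)² - 102*(-164)) = -41985 + ((7 - 35)² + 16728) = -41985 + ((-28)² + 16728) = -41985 + (784 + 16728) = -41985 + 17512 = -24473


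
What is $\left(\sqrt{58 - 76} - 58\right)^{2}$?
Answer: $3346 - 348 i \sqrt{2} \approx 3346.0 - 492.15 i$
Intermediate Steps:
$\left(\sqrt{58 - 76} - 58\right)^{2} = \left(\sqrt{-18} - 58\right)^{2} = \left(3 i \sqrt{2} - 58\right)^{2} = \left(-58 + 3 i \sqrt{2}\right)^{2}$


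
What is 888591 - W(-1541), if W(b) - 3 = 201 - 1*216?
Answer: 888603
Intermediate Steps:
W(b) = -12 (W(b) = 3 + (201 - 1*216) = 3 + (201 - 216) = 3 - 15 = -12)
888591 - W(-1541) = 888591 - 1*(-12) = 888591 + 12 = 888603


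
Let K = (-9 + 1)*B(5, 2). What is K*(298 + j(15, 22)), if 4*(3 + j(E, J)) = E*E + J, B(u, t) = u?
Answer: -14270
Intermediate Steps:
K = -40 (K = (-9 + 1)*5 = -8*5 = -40)
j(E, J) = -3 + J/4 + E²/4 (j(E, J) = -3 + (E*E + J)/4 = -3 + (E² + J)/4 = -3 + (J + E²)/4 = -3 + (J/4 + E²/4) = -3 + J/4 + E²/4)
K*(298 + j(15, 22)) = -40*(298 + (-3 + (¼)*22 + (¼)*15²)) = -40*(298 + (-3 + 11/2 + (¼)*225)) = -40*(298 + (-3 + 11/2 + 225/4)) = -40*(298 + 235/4) = -40*1427/4 = -14270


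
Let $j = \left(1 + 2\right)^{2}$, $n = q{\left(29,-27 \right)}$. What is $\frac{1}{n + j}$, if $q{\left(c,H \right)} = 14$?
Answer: $\frac{1}{23} \approx 0.043478$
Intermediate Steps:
$n = 14$
$j = 9$ ($j = 3^{2} = 9$)
$\frac{1}{n + j} = \frac{1}{14 + 9} = \frac{1}{23}$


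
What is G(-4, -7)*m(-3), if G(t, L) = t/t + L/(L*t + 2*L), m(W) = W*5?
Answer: -15/2 ≈ -7.5000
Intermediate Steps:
m(W) = 5*W
G(t, L) = 1 + L/(2*L + L*t)
G(-4, -7)*m(-3) = ((3 - 4)/(2 - 4))*(5*(-3)) = (-1/(-2))*(-15) = -½*(-1)*(-15) = (½)*(-15) = -15/2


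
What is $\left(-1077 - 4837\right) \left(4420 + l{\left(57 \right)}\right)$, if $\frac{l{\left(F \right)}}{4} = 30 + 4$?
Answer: $-26944184$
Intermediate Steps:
$l{\left(F \right)} = 136$ ($l{\left(F \right)} = 4 \left(30 + 4\right) = 4 \cdot 34 = 136$)
$\left(-1077 - 4837\right) \left(4420 + l{\left(57 \right)}\right) = \left(-1077 - 4837\right) \left(4420 + 136\right) = \left(-5914\right) 4556 = -26944184$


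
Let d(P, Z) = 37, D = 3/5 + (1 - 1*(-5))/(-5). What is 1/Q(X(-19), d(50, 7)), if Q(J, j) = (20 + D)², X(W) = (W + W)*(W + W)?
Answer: 25/9409 ≈ 0.0026570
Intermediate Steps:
D = -⅗ (D = 3*(⅕) + (1 + 5)*(-⅕) = ⅗ + 6*(-⅕) = ⅗ - 6/5 = -⅗ ≈ -0.60000)
X(W) = 4*W² (X(W) = (2*W)*(2*W) = 4*W²)
Q(J, j) = 9409/25 (Q(J, j) = (20 - ⅗)² = (97/5)² = 9409/25)
1/Q(X(-19), d(50, 7)) = 1/(9409/25) = 25/9409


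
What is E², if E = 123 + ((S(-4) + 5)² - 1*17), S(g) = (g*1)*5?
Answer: 109561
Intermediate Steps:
S(g) = 5*g (S(g) = g*5 = 5*g)
E = 331 (E = 123 + ((5*(-4) + 5)² - 1*17) = 123 + ((-20 + 5)² - 17) = 123 + ((-15)² - 17) = 123 + (225 - 17) = 123 + 208 = 331)
E² = 331² = 109561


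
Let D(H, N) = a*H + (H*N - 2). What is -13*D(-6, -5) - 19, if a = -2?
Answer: -539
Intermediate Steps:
D(H, N) = -2 - 2*H + H*N (D(H, N) = -2*H + (H*N - 2) = -2*H + (-2 + H*N) = -2 - 2*H + H*N)
-13*D(-6, -5) - 19 = -13*(-2 - 2*(-6) - 6*(-5)) - 19 = -13*(-2 + 12 + 30) - 19 = -13*40 - 19 = -520 - 19 = -539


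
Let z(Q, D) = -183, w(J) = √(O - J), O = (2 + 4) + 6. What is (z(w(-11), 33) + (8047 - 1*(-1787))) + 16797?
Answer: 26448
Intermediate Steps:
O = 12 (O = 6 + 6 = 12)
w(J) = √(12 - J)
(z(w(-11), 33) + (8047 - 1*(-1787))) + 16797 = (-183 + (8047 - 1*(-1787))) + 16797 = (-183 + (8047 + 1787)) + 16797 = (-183 + 9834) + 16797 = 9651 + 16797 = 26448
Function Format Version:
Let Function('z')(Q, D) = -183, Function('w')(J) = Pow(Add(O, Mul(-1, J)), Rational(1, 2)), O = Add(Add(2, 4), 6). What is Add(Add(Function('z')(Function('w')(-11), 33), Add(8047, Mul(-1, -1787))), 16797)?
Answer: 26448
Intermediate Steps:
O = 12 (O = Add(6, 6) = 12)
Function('w')(J) = Pow(Add(12, Mul(-1, J)), Rational(1, 2))
Add(Add(Function('z')(Function('w')(-11), 33), Add(8047, Mul(-1, -1787))), 16797) = Add(Add(-183, Add(8047, Mul(-1, -1787))), 16797) = Add(Add(-183, Add(8047, 1787)), 16797) = Add(Add(-183, 9834), 16797) = Add(9651, 16797) = 26448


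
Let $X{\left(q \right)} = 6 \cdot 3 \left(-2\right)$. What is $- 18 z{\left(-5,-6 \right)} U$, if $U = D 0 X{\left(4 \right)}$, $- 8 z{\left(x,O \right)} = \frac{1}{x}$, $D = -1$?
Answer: $0$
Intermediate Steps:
$X{\left(q \right)} = -36$ ($X{\left(q \right)} = 18 \left(-2\right) = -36$)
$z{\left(x,O \right)} = - \frac{1}{8 x}$
$U = 0$ ($U = \left(-1\right) 0 \left(-36\right) = 0 \left(-36\right) = 0$)
$- 18 z{\left(-5,-6 \right)} U = - 18 \left(- \frac{1}{8 \left(-5\right)}\right) 0 = - 18 \left(\left(- \frac{1}{8}\right) \left(- \frac{1}{5}\right)\right) 0 = \left(-18\right) \frac{1}{40} \cdot 0 = \left(- \frac{9}{20}\right) 0 = 0$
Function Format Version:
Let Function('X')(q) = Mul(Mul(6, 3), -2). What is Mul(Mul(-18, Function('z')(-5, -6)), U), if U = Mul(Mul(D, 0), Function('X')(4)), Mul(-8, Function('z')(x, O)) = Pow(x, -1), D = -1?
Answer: 0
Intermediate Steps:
Function('X')(q) = -36 (Function('X')(q) = Mul(18, -2) = -36)
Function('z')(x, O) = Mul(Rational(-1, 8), Pow(x, -1))
U = 0 (U = Mul(Mul(-1, 0), -36) = Mul(0, -36) = 0)
Mul(Mul(-18, Function('z')(-5, -6)), U) = Mul(Mul(-18, Mul(Rational(-1, 8), Pow(-5, -1))), 0) = Mul(Mul(-18, Mul(Rational(-1, 8), Rational(-1, 5))), 0) = Mul(Mul(-18, Rational(1, 40)), 0) = Mul(Rational(-9, 20), 0) = 0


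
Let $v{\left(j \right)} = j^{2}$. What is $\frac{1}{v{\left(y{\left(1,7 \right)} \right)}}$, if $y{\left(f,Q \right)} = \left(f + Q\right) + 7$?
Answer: $\frac{1}{225} \approx 0.0044444$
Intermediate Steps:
$y{\left(f,Q \right)} = 7 + Q + f$ ($y{\left(f,Q \right)} = \left(Q + f\right) + 7 = 7 + Q + f$)
$\frac{1}{v{\left(y{\left(1,7 \right)} \right)}} = \frac{1}{\left(7 + 7 + 1\right)^{2}} = \frac{1}{15^{2}} = \frac{1}{225}$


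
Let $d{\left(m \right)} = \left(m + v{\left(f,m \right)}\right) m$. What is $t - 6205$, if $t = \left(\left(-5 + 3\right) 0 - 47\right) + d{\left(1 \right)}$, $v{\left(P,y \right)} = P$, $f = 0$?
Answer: $-6251$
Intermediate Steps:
$d{\left(m \right)} = m^{2}$ ($d{\left(m \right)} = \left(m + 0\right) m = m m = m^{2}$)
$t = -46$ ($t = \left(\left(-5 + 3\right) 0 - 47\right) + 1^{2} = \left(\left(-2\right) 0 - 47\right) + 1 = \left(0 - 47\right) + 1 = -47 + 1 = -46$)
$t - 6205 = -46 - 6205 = -6251$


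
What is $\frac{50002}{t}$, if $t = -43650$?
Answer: $- \frac{25001}{21825} \approx -1.1455$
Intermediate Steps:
$\frac{50002}{t} = \frac{50002}{-43650} = 50002 \left(- \frac{1}{43650}\right) = - \frac{25001}{21825}$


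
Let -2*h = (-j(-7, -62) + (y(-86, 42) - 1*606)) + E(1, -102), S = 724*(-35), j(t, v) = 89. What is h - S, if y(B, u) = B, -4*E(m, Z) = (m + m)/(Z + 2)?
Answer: 10292199/400 ≈ 25731.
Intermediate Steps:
E(m, Z) = -m/(2*(2 + Z)) (E(m, Z) = -(m + m)/(4*(Z + 2)) = -2*m/(4*(2 + Z)) = -m/(2*(2 + Z)))
S = -25340
h = 156199/400 (h = -((-1*89 + (-86 - 1*606)) - 1*1/(4 + 2*(-102)))/2 = -((-89 + (-86 - 606)) - 1*1/(4 - 204))/2 = -((-89 - 692) - 1*1/(-200))/2 = -(-781 - 1*1*(-1/200))/2 = -(-781 + 1/200)/2 = -½*(-156199/200) = 156199/400 ≈ 390.50)
h - S = 156199/400 - 1*(-25340) = 156199/400 + 25340 = 10292199/400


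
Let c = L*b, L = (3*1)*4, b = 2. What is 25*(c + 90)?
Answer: 2850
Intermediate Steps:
L = 12 (L = 3*4 = 12)
c = 24 (c = 12*2 = 24)
25*(c + 90) = 25*(24 + 90) = 25*114 = 2850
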